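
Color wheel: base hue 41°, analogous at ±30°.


Base hue: 41°
Left analog: (41 - 30) mod 360 = 11°
Right analog: (41 + 30) mod 360 = 71°
Analogous hues = 11° and 71°


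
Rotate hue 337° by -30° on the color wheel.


New hue = (H + rotation) mod 360
New hue = (337 -30) mod 360
= 307 mod 360
= 307°


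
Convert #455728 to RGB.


45 → 69 (R)
57 → 87 (G)
28 → 40 (B)
= RGB(69, 87, 40)


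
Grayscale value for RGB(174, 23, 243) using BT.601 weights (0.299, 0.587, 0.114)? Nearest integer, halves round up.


Gray = 0.299×R + 0.587×G + 0.114×B
Gray = 0.299×174 + 0.587×23 + 0.114×243
Gray = 52.026 + 13.501 + 27.702
Gray = 93.229 → round half up → 93
Gray = 93


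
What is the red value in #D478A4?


Color: #D478A4
R = D4 = 212
G = 78 = 120
B = A4 = 164
Red = 212


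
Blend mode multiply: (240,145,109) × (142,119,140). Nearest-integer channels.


Multiply: C = A×B/255, rounded to nearest integer
R: 240×142/255 = 34080/255 ≈ 133.647 → 134
G: 145×119/255 = 17255/255 ≈ 67.667 → 68
B: 109×140/255 = 15260/255 ≈ 59.843 → 60
= RGB(134, 68, 60)


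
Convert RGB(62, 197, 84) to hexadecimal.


R = 62 → 3E (hex)
G = 197 → C5 (hex)
B = 84 → 54 (hex)
Hex = #3EC554


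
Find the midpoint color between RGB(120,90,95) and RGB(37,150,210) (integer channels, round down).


Midpoint: each channel = ⌊(C₁+C₂)/2⌋
R: ⌊(120+37)/2⌋ = 78
G: ⌊(90+150)/2⌋ = 120
B: ⌊(95+210)/2⌋ = 152
= RGB(78, 120, 152)


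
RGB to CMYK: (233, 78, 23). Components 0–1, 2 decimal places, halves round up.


R'=233/255≈0.9137, G'=78/255≈0.3059, B'=23/255≈0.0902
K = 1 - max(R',G',B') = 1 - 233/255 = 22/255 = 0.08627… → 0.09
(1-R'-K)/(1-K) simplifies to (max-R)/max with max = 233:
C = (233-233)/233 = 0/233 = 0 → 0.00
M = (233-78)/233 = 155/233 = 0.66523… → 0.67
Y = (233-23)/233 = 210/233 = 0.90128… → 0.90
= CMYK(0.00, 0.67, 0.90, 0.09)


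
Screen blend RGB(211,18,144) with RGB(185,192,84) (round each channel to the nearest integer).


Screen: C = 255 - (255-A)×(255-B)/255, rounded to nearest integer
R: 255 - (255-211)×(255-185)/255 = 255 - 3080/255 ≈ 255 - 12.078 = 242.922 → 243
G: 255 - (255-18)×(255-192)/255 = 255 - 14931/255 ≈ 255 - 58.553 = 196.447 → 196
B: 255 - (255-144)×(255-84)/255 = 255 - 18981/255 ≈ 255 - 74.435 = 180.565 → 181
= RGB(243, 196, 181)


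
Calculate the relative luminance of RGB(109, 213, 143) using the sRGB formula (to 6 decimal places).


Linearize each channel (sRGB transfer function): c = v/255; c_lin = c/12.92 if c ≤ 0.04045, else ((c+0.055)/1.055)^2.4
  R: 109/255 ≈ 0.427451 > 0.04045 → ((0.427451+0.055)/1.055)^2.4 ≈ 0.152926
  G: 213/255 ≈ 0.835294 > 0.04045 → ((0.835294+0.055)/1.055)^2.4 ≈ 0.665387
  B: 143/255 ≈ 0.560784 > 0.04045 → ((0.560784+0.055)/1.055)^2.4 ≈ 0.274677
R_lin = 0.152926, G_lin = 0.665387, B_lin = 0.274677
L = 0.2126×R + 0.7152×G + 0.0722×B
L = 0.2126×0.152926 + 0.7152×0.665387 + 0.0722×0.274677
L ≈ 0.528229


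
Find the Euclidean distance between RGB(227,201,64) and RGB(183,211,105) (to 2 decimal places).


d = √[(R₁-R₂)² + (G₁-G₂)² + (B₁-B₂)²]
d = √[(227-183)² + (201-211)² + (64-105)²]
d = √[1936 + 100 + 1681]
d = √3717
d ≈ 60.97


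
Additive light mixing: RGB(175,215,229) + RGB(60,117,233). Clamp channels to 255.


Additive: each channel = min(255, C₁+C₂)
R: 175+60 = 235 → 235
G: 215+117 = 332 → 255
B: 229+233 = 462 → 255
= RGB(235, 255, 255)


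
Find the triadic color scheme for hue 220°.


Triadic: equally spaced at 120° intervals
H1 = 220°
H2 = (220 + 120) mod 360 = 340°
H3 = (220 + 240) mod 360 = 100°
Triadic = 220°, 340°, 100°


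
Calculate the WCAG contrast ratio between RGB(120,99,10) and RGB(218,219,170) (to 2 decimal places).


Linearize each sRGB channel c=v/255: c/12.92 if c ≤ 0.04045 else ((c+0.055)/1.055)^2.4
L = 0.2126×R_lin + 0.7152×G_lin + 0.0722×B_lin
Color 1 (120,99,10):
  R=120: 120/255≈0.4706 > 0.04045 → ((0.4706+0.055)/1.055)^2.4 ≈ 0.18782
  G=99: 99/255≈0.3882 > 0.04045 → ((0.3882+0.055)/1.055)^2.4 ≈ 0.12477
  B=10: 10/255≈0.0392 ≤ 0.04045 → 0.0392/12.92 ≈ 0.00304
  L1 = 0.2126×0.18782 + 0.7152×0.12477 + 0.0722×0.00304 ≈ 0.12939
Color 2 (218,219,170):
  R=218: 218/255≈0.8549 > 0.04045 → ((0.8549+0.055)/1.055)^2.4 ≈ 0.70110
  G=219: 219/255≈0.8588 > 0.04045 → ((0.8588+0.055)/1.055)^2.4 ≈ 0.70838
  B=170: 170/255≈0.6667 > 0.04045 → ((0.6667+0.055)/1.055)^2.4 ≈ 0.40198
  L2 = 0.2126×0.70110 + 0.7152×0.70838 + 0.0722×0.40198 ≈ 0.68471
Lighter = 0.68471, Darker = 0.12939
Ratio = (L_lighter + 0.05) / (L_darker + 0.05)
Ratio = (0.68471 + 0.05) / (0.12939 + 0.05) = 0.73471 / 0.17939 ≈ 4.0957
Ratio ≈ 4.10:1


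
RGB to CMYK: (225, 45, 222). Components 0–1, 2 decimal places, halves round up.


R'=225/255≈0.8824, G'=45/255≈0.1765, B'=222/255≈0.8706
K = 1 - max(R',G',B') = 1 - 225/255 = 30/255 = 0.11764… → 0.12
(1-R'-K)/(1-K) simplifies to (max-R)/max with max = 225:
C = (225-225)/225 = 0/225 = 0 → 0.00
M = (225-45)/225 = 180/225 = 0.8 → 0.80
Y = (225-222)/225 = 3/225 = 0.01333… → 0.01
= CMYK(0.00, 0.80, 0.01, 0.12)


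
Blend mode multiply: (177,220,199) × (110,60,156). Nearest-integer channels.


Multiply: C = A×B/255, rounded to nearest integer
R: 177×110/255 = 19470/255 ≈ 76.353 → 76
G: 220×60/255 = 13200/255 ≈ 51.765 → 52
B: 199×156/255 = 31044/255 ≈ 121.741 → 122
= RGB(76, 52, 122)


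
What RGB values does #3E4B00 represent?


3E → 62 (R)
4B → 75 (G)
00 → 0 (B)
= RGB(62, 75, 0)


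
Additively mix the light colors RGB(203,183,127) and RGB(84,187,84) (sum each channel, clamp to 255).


Additive: each channel = min(255, C₁+C₂)
R: 203+84 = 287 → 255
G: 183+187 = 370 → 255
B: 127+84 = 211 → 211
= RGB(255, 255, 211)


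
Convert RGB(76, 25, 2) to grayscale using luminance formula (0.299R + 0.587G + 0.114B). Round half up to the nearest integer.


Gray = 0.299×R + 0.587×G + 0.114×B
Gray = 0.299×76 + 0.587×25 + 0.114×2
Gray = 22.724 + 14.675 + 0.228
Gray = 37.627 → round half up → 38
Gray = 38


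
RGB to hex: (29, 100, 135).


R = 29 → 1D (hex)
G = 100 → 64 (hex)
B = 135 → 87 (hex)
Hex = #1D6487


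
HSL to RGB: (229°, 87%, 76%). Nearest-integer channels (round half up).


H=229°, S=0.87, L=0.76
C = (1-|2L-1|)×S = (1-|0.52|)×0.87 = 0.4176
H' = H/60 = 229/60 ≈ 3.8167; X = C×(1-|H' mod 2 - 1|) = 0.07656
m = L - C/2 = 0.76 - 0.2088 = 0.5512
Sector ⌊H'⌋ = 3 → (R',G',B') = (0.0, 0.07656, 0.4176)
RGB = ((R'+m)×255, (G'+m)×255, (B'+m)×255) = (140.556, 160.0788, 247.044)
Round half up → RGB(141, 160, 247)


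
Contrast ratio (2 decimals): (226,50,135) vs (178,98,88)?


Linearize each sRGB channel c=v/255: c/12.92 if c ≤ 0.04045 else ((c+0.055)/1.055)^2.4
L = 0.2126×R_lin + 0.7152×G_lin + 0.0722×B_lin
Color 1 (226,50,135):
  R=226: 226/255≈0.8863 > 0.04045 → ((0.8863+0.055)/1.055)^2.4 ≈ 0.76052
  G=50: 50/255≈0.1961 > 0.04045 → ((0.1961+0.055)/1.055)^2.4 ≈ 0.03190
  B=135: 135/255≈0.5294 > 0.04045 → ((0.5294+0.055)/1.055)^2.4 ≈ 0.24228
  L1 = 0.2126×0.76052 + 0.7152×0.03190 + 0.0722×0.24228 ≈ 0.20199
Color 2 (178,98,88):
  R=178: 178/255≈0.6980 > 0.04045 → ((0.6980+0.055)/1.055)^2.4 ≈ 0.44520
  G=98: 98/255≈0.3843 > 0.04045 → ((0.3843+0.055)/1.055)^2.4 ≈ 0.12214
  B=88: 88/255≈0.3451 > 0.04045 → ((0.3451+0.055)/1.055)^2.4 ≈ 0.09759
  L2 = 0.2126×0.44520 + 0.7152×0.12214 + 0.0722×0.09759 ≈ 0.18905
Lighter = 0.20199, Darker = 0.18905
Ratio = (L_lighter + 0.05) / (L_darker + 0.05)
Ratio = (0.20199 + 0.05) / (0.18905 + 0.05) = 0.25199 / 0.23905 ≈ 1.0541
Ratio ≈ 1.05:1


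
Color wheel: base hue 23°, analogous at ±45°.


Base hue: 23°
Left analog: (23 - 45) mod 360 = 338°
Right analog: (23 + 45) mod 360 = 68°
Analogous hues = 338° and 68°


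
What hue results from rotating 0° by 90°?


New hue = (H + rotation) mod 360
New hue = (0 + 90) mod 360
= 90 mod 360
= 90°


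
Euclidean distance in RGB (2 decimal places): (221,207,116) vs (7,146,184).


d = √[(R₁-R₂)² + (G₁-G₂)² + (B₁-B₂)²]
d = √[(221-7)² + (207-146)² + (116-184)²]
d = √[45796 + 3721 + 4624]
d = √54141
d ≈ 232.68


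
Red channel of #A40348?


Color: #A40348
R = A4 = 164
G = 03 = 3
B = 48 = 72
Red = 164


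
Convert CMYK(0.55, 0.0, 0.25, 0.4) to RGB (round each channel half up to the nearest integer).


R = 255 × (1-C) × (1-K) = 255 × 0.45 × 0.60 = 68.85 → 69
G = 255 × (1-M) × (1-K) = 255 × 1.00 × 0.60 = 153
B = 255 × (1-Y) × (1-K) = 255 × 0.75 × 0.60 = 114.75 → 115
= RGB(69, 153, 115)


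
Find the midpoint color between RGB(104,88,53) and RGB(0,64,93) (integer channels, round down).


Midpoint: each channel = ⌊(C₁+C₂)/2⌋
R: ⌊(104+0)/2⌋ = 52
G: ⌊(88+64)/2⌋ = 76
B: ⌊(53+93)/2⌋ = 73
= RGB(52, 76, 73)


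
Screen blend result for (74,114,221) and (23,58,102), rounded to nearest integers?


Screen: C = 255 - (255-A)×(255-B)/255, rounded to nearest integer
R: 255 - (255-74)×(255-23)/255 = 255 - 41992/255 ≈ 255 - 164.675 = 90.325 → 90
G: 255 - (255-114)×(255-58)/255 = 255 - 27777/255 ≈ 255 - 108.929 = 146.071 → 146
B: 255 - (255-221)×(255-102)/255 = 255 - 5202/255 ≈ 255 - 20.400 = 234.600 → 235
= RGB(90, 146, 235)


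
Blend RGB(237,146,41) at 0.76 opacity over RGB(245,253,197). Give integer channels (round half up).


C = α×F + (1-α)×B, with 1-α = 0.24
R: 0.76×237 + 0.24×245 = 180.12 + 58.80 = 238.92 → 239
G: 0.76×146 + 0.24×253 = 110.96 + 60.72 = 171.68 → 172
B: 0.76×41 + 0.24×197 = 31.16 + 47.28 = 78.44 → 78
= RGB(239, 172, 78)


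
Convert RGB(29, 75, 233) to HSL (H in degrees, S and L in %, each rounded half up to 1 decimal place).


Normalize: R'=29/255≈0.1137, G'=75/255≈0.2941, B'=233/255≈0.9137
Max=233/255, Min=29/255, Δ=Max-Min=204/255
L = (Max+Min)/2 = (233+29)/510 = 262/510 = 0.51372… → L = 51.4%
L > 0.5 → S = Δ/(2-Max-Min) = 204/(510-233-29) = 204/248 = 0.82258… → S = 82.3%
(the 1/255 factors cancel in S and H, so raw channel differences can be used)
Max is B' → H = 60 × ((R-G)/Δ + 4) = 60 × ((29-75)/204 + 4)
  -46/204 + 4 = -0.2254… + 4 = 3.7745…
  H = 60 × 3.7745… = 226.470…° → H = 226.5°
= HSL(226.5°, 82.3%, 51.4%)


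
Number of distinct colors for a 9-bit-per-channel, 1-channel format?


Total bits = 9 bits/channel × 1 channels = 9 bits
Distinct colors = 2^9
= 512 colors


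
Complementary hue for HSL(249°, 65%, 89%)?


Complement = opposite side of color wheel = hue + 180°
H' = (249 + 180) mod 360 = 69°
S and L unchanged.
= HSL(69°, 65%, 89%)


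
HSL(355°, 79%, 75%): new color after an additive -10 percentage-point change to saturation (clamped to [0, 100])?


Original S = 79%
Adjustment = -10 percentage points
New S = 79 + (-10) = 69
Clamp to [0, 100] → 69
= HSL(355°, 69%, 75%)


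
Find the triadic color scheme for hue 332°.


Triadic: equally spaced at 120° intervals
H1 = 332°
H2 = (332 + 120) mod 360 = 92°
H3 = (332 + 240) mod 360 = 212°
Triadic = 332°, 92°, 212°


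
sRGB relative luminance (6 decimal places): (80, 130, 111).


Linearize each channel (sRGB transfer function): c = v/255; c_lin = c/12.92 if c ≤ 0.04045, else ((c+0.055)/1.055)^2.4
  R: 80/255 ≈ 0.313725 > 0.04045 → ((0.313725+0.055)/1.055)^2.4 ≈ 0.080220
  G: 130/255 ≈ 0.509804 > 0.04045 → ((0.509804+0.055)/1.055)^2.4 ≈ 0.223228
  B: 111/255 ≈ 0.435294 > 0.04045 → ((0.435294+0.055)/1.055)^2.4 ≈ 0.158961
R_lin = 0.080220, G_lin = 0.223228, B_lin = 0.158961
L = 0.2126×R + 0.7152×G + 0.0722×B
L = 0.2126×0.080220 + 0.7152×0.223228 + 0.0722×0.158961
L ≈ 0.188184


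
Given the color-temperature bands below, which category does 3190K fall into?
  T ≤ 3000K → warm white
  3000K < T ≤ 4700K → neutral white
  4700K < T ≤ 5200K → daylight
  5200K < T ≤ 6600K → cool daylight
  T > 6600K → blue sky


Temperature: 3190K
3000K < 3190K ≤ 4700K → neutral white
Classification: neutral white


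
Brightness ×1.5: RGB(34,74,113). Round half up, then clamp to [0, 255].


Multiply each channel by 1.5, round half up, clamp to [0, 255]
R: 34×1.5 = 51
G: 74×1.5 = 111
B: 113×1.5 = 169.5 → round → 170
= RGB(51, 111, 170)


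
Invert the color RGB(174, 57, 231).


Invert: (255-R, 255-G, 255-B)
R: 255-174 = 81
G: 255-57 = 198
B: 255-231 = 24
= RGB(81, 198, 24)


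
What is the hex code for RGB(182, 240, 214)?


R = 182 → B6 (hex)
G = 240 → F0 (hex)
B = 214 → D6 (hex)
Hex = #B6F0D6


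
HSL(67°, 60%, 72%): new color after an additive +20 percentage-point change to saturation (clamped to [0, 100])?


Original S = 60%
Adjustment = +20 percentage points
New S = 60 + (20) = 80
Clamp to [0, 100] → 80
= HSL(67°, 80%, 72%)


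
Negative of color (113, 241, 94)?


Invert: (255-R, 255-G, 255-B)
R: 255-113 = 142
G: 255-241 = 14
B: 255-94 = 161
= RGB(142, 14, 161)


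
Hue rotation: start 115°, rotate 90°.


New hue = (H + rotation) mod 360
New hue = (115 + 90) mod 360
= 205 mod 360
= 205°


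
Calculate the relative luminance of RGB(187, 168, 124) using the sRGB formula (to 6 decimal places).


Linearize each channel (sRGB transfer function): c = v/255; c_lin = c/12.92 if c ≤ 0.04045, else ((c+0.055)/1.055)^2.4
  R: 187/255 ≈ 0.733333 > 0.04045 → ((0.733333+0.055)/1.055)^2.4 ≈ 0.496933
  G: 168/255 ≈ 0.658824 > 0.04045 → ((0.658824+0.055)/1.055)^2.4 ≈ 0.391572
  B: 124/255 ≈ 0.486275 > 0.04045 → ((0.486275+0.055)/1.055)^2.4 ≈ 0.201556
R_lin = 0.496933, G_lin = 0.391572, B_lin = 0.201556
L = 0.2126×R + 0.7152×G + 0.0722×B
L = 0.2126×0.496933 + 0.7152×0.391572 + 0.0722×0.201556
L ≈ 0.400253


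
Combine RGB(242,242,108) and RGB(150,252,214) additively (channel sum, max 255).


Additive: each channel = min(255, C₁+C₂)
R: 242+150 = 392 → 255
G: 242+252 = 494 → 255
B: 108+214 = 322 → 255
= RGB(255, 255, 255)


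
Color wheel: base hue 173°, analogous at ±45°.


Base hue: 173°
Left analog: (173 - 45) mod 360 = 128°
Right analog: (173 + 45) mod 360 = 218°
Analogous hues = 128° and 218°


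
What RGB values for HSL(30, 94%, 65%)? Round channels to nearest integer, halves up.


H=30°, S=0.94, L=0.65
C = (1-|2L-1|)×S = (1-|0.30|)×0.94 = 0.658
H' = H/60 = 30/60 ≈ 0.5000; X = C×(1-|H' mod 2 - 1|) = 0.329
m = L - C/2 = 0.65 - 0.329 = 0.321
Sector ⌊H'⌋ = 0 → (R',G',B') = (0.658, 0.329, 0.0)
RGB = ((R'+m)×255, (G'+m)×255, (B'+m)×255) = (249.645, 165.75, 81.855)
Round half up → RGB(250, 166, 82)


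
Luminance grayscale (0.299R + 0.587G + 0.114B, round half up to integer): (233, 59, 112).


Gray = 0.299×R + 0.587×G + 0.114×B
Gray = 0.299×233 + 0.587×59 + 0.114×112
Gray = 69.667 + 34.633 + 12.768
Gray = 117.068 → round half up → 117
Gray = 117


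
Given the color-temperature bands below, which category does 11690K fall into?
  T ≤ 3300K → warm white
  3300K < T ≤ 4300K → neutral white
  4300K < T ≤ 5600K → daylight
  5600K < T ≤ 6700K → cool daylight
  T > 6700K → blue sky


Temperature: 11690K
11690K > 6700K → blue sky
Classification: blue sky


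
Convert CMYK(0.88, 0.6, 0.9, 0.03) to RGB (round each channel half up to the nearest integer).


R = 255 × (1-C) × (1-K) = 255 × 0.12 × 0.97 = 29.682 → 30
G = 255 × (1-M) × (1-K) = 255 × 0.40 × 0.97 = 98.94 → 99
B = 255 × (1-Y) × (1-K) = 255 × 0.10 × 0.97 = 24.735 → 25
= RGB(30, 99, 25)


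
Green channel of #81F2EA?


Color: #81F2EA
R = 81 = 129
G = F2 = 242
B = EA = 234
Green = 242


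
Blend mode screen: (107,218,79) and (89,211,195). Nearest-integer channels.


Screen: C = 255 - (255-A)×(255-B)/255, rounded to nearest integer
R: 255 - (255-107)×(255-89)/255 = 255 - 24568/255 ≈ 255 - 96.345 = 158.655 → 159
G: 255 - (255-218)×(255-211)/255 = 255 - 1628/255 ≈ 255 - 6.384 = 248.616 → 249
B: 255 - (255-79)×(255-195)/255 = 255 - 10560/255 ≈ 255 - 41.412 = 213.588 → 214
= RGB(159, 249, 214)


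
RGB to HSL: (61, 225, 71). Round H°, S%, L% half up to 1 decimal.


Normalize: R'=61/255≈0.2392, G'=225/255≈0.8824, B'=71/255≈0.2784
Max=225/255, Min=61/255, Δ=Max-Min=164/255
L = (Max+Min)/2 = (225+61)/510 = 286/510 = 0.56078… → L = 56.1%
L > 0.5 → S = Δ/(2-Max-Min) = 164/(510-225-61) = 164/224 = 0.73214… → S = 73.2%
(the 1/255 factors cancel in S and H, so raw channel differences can be used)
Max is G' → H = 60 × ((B-R)/Δ + 2) = 60 × ((71-61)/164 + 2)
  10/164 + 2 = 0.0609… + 2 = 2.0609…
  H = 60 × 2.0609… = 123.658…° → H = 123.7°
= HSL(123.7°, 73.2%, 56.1%)


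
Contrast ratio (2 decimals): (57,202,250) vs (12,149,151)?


Linearize each sRGB channel c=v/255: c/12.92 if c ≤ 0.04045 else ((c+0.055)/1.055)^2.4
L = 0.2126×R_lin + 0.7152×G_lin + 0.0722×B_lin
Color 1 (57,202,250):
  R=57: 57/255≈0.2235 > 0.04045 → ((0.2235+0.055)/1.055)^2.4 ≈ 0.04092
  G=202: 202/255≈0.7922 > 0.04045 → ((0.7922+0.055)/1.055)^2.4 ≈ 0.59062
  B=250: 250/255≈0.9804 > 0.04045 → ((0.9804+0.055)/1.055)^2.4 ≈ 0.95597
  L1 = 0.2126×0.04092 + 0.7152×0.59062 + 0.0722×0.95597 ≈ 0.50013
Color 2 (12,149,151):
  R=12: 12/255≈0.0471 > 0.04045 → ((0.0471+0.055)/1.055)^2.4 ≈ 0.00368
  G=149: 149/255≈0.5843 > 0.04045 → ((0.5843+0.055)/1.055)^2.4 ≈ 0.30054
  B=151: 151/255≈0.5922 > 0.04045 → ((0.5922+0.055)/1.055)^2.4 ≈ 0.30947
  L2 = 0.2126×0.00368 + 0.7152×0.30054 + 0.0722×0.30947 ≈ 0.23807
Lighter = 0.50013, Darker = 0.23807
Ratio = (L_lighter + 0.05) / (L_darker + 0.05)
Ratio = (0.50013 + 0.05) / (0.23807 + 0.05) = 0.55013 / 0.28807 ≈ 1.9097
Ratio ≈ 1.91:1


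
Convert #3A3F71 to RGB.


3A → 58 (R)
3F → 63 (G)
71 → 113 (B)
= RGB(58, 63, 113)


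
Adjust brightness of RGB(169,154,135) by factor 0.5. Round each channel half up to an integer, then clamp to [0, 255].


Multiply each channel by 0.5, round half up, clamp to [0, 255]
R: 169×0.5 = 84.5 → round → 85
G: 154×0.5 = 77
B: 135×0.5 = 67.5 → round → 68
= RGB(85, 77, 68)


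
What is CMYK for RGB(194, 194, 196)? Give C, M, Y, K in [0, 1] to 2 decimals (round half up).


R'=194/255≈0.7608, G'=194/255≈0.7608, B'=196/255≈0.7686
K = 1 - max(R',G',B') = 1 - 196/255 = 59/255 = 0.23137… → 0.23
(1-R'-K)/(1-K) simplifies to (max-R)/max with max = 196:
C = (196-194)/196 = 2/196 = 0.01020… → 0.01
M = (196-194)/196 = 2/196 = 0.01020… → 0.01
Y = (196-196)/196 = 0/196 = 0 → 0.00
= CMYK(0.01, 0.01, 0.00, 0.23)


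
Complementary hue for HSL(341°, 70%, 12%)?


Complement = opposite side of color wheel = hue + 180°
H' = (341 + 180) mod 360 = 161°
S and L unchanged.
= HSL(161°, 70%, 12%)


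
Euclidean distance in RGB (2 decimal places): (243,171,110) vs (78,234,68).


d = √[(R₁-R₂)² + (G₁-G₂)² + (B₁-B₂)²]
d = √[(243-78)² + (171-234)² + (110-68)²]
d = √[27225 + 3969 + 1764]
d = √32958
d ≈ 181.54


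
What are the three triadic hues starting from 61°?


Triadic: equally spaced at 120° intervals
H1 = 61°
H2 = (61 + 120) mod 360 = 181°
H3 = (61 + 240) mod 360 = 301°
Triadic = 61°, 181°, 301°


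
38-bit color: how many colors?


Colors = 2^bits = 2^38
= 274,877,906,944 colors


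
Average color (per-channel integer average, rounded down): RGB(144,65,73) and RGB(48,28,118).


Midpoint: each channel = ⌊(C₁+C₂)/2⌋
R: ⌊(144+48)/2⌋ = 96
G: ⌊(65+28)/2⌋ = 46
B: ⌊(73+118)/2⌋ = 95
= RGB(96, 46, 95)


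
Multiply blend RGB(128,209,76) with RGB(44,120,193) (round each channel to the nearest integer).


Multiply: C = A×B/255, rounded to nearest integer
R: 128×44/255 = 5632/255 ≈ 22.086 → 22
G: 209×120/255 = 25080/255 ≈ 98.353 → 98
B: 76×193/255 = 14668/255 ≈ 57.522 → 58
= RGB(22, 98, 58)


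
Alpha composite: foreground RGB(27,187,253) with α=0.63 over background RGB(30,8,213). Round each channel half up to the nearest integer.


C = α×F + (1-α)×B, with 1-α = 0.37
R: 0.63×27 + 0.37×30 = 17.01 + 11.10 = 28.11 → 28
G: 0.63×187 + 0.37×8 = 117.81 + 2.96 = 120.77 → 121
B: 0.63×253 + 0.37×213 = 159.39 + 78.81 = 238.20 → 238
= RGB(28, 121, 238)


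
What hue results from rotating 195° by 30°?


New hue = (H + rotation) mod 360
New hue = (195 + 30) mod 360
= 225 mod 360
= 225°


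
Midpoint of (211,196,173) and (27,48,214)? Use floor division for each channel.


Midpoint: each channel = ⌊(C₁+C₂)/2⌋
R: ⌊(211+27)/2⌋ = 119
G: ⌊(196+48)/2⌋ = 122
B: ⌊(173+214)/2⌋ = 193
= RGB(119, 122, 193)


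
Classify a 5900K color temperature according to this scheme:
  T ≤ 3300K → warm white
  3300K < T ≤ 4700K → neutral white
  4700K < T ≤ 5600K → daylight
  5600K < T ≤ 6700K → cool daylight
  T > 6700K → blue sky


Temperature: 5900K
5600K < 5900K ≤ 6700K → cool daylight
Classification: cool daylight


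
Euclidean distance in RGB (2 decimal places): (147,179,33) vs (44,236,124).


d = √[(R₁-R₂)² + (G₁-G₂)² + (B₁-B₂)²]
d = √[(147-44)² + (179-236)² + (33-124)²]
d = √[10609 + 3249 + 8281]
d = √22139
d ≈ 148.79


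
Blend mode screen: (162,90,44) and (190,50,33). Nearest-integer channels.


Screen: C = 255 - (255-A)×(255-B)/255, rounded to nearest integer
R: 255 - (255-162)×(255-190)/255 = 255 - 6045/255 ≈ 255 - 23.706 = 231.294 → 231
G: 255 - (255-90)×(255-50)/255 = 255 - 33825/255 ≈ 255 - 132.647 = 122.353 → 122
B: 255 - (255-44)×(255-33)/255 = 255 - 46842/255 ≈ 255 - 183.694 = 71.306 → 71
= RGB(231, 122, 71)


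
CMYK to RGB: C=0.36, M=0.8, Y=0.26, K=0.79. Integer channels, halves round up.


R = 255 × (1-C) × (1-K) = 255 × 0.64 × 0.21 = 34.272 → 34
G = 255 × (1-M) × (1-K) = 255 × 0.20 × 0.21 = 10.71 → 11
B = 255 × (1-Y) × (1-K) = 255 × 0.74 × 0.21 = 39.627 → 40
= RGB(34, 11, 40)


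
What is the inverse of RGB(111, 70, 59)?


Invert: (255-R, 255-G, 255-B)
R: 255-111 = 144
G: 255-70 = 185
B: 255-59 = 196
= RGB(144, 185, 196)


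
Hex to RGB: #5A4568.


5A → 90 (R)
45 → 69 (G)
68 → 104 (B)
= RGB(90, 69, 104)


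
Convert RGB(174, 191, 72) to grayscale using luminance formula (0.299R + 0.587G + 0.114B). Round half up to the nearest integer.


Gray = 0.299×R + 0.587×G + 0.114×B
Gray = 0.299×174 + 0.587×191 + 0.114×72
Gray = 52.026 + 112.117 + 8.208
Gray = 172.351 → round half up → 172
Gray = 172


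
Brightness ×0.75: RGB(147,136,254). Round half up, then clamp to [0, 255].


Multiply each channel by 0.75, round half up, clamp to [0, 255]
R: 147×0.75 = 110.25 → round → 110
G: 136×0.75 = 102
B: 254×0.75 = 190.5 → round → 191
= RGB(110, 102, 191)


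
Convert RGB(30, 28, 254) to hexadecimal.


R = 30 → 1E (hex)
G = 28 → 1C (hex)
B = 254 → FE (hex)
Hex = #1E1CFE


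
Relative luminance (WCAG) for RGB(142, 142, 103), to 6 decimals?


Linearize each channel (sRGB transfer function): c = v/255; c_lin = c/12.92 if c ≤ 0.04045, else ((c+0.055)/1.055)^2.4
  R: 142/255 ≈ 0.556863 > 0.04045 → ((0.556863+0.055)/1.055)^2.4 ≈ 0.270498
  G: 142/255 ≈ 0.556863 > 0.04045 → ((0.556863+0.055)/1.055)^2.4 ≈ 0.270498
  B: 103/255 ≈ 0.403922 > 0.04045 → ((0.403922+0.055)/1.055)^2.4 ≈ 0.135633
R_lin = 0.270498, G_lin = 0.270498, B_lin = 0.135633
L = 0.2126×R + 0.7152×G + 0.0722×B
L = 0.2126×0.270498 + 0.7152×0.270498 + 0.0722×0.135633
L ≈ 0.260761


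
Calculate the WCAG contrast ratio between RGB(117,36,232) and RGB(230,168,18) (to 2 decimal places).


Linearize each sRGB channel c=v/255: c/12.92 if c ≤ 0.04045 else ((c+0.055)/1.055)^2.4
L = 0.2126×R_lin + 0.7152×G_lin + 0.0722×B_lin
Color 1 (117,36,232):
  R=117: 117/255≈0.4588 > 0.04045 → ((0.4588+0.055)/1.055)^2.4 ≈ 0.17789
  G=36: 36/255≈0.1412 > 0.04045 → ((0.1412+0.055)/1.055)^2.4 ≈ 0.01764
  B=232: 232/255≈0.9098 > 0.04045 → ((0.9098+0.055)/1.055)^2.4 ≈ 0.80695
  L1 = 0.2126×0.17789 + 0.7152×0.01764 + 0.0722×0.80695 ≈ 0.10870
Color 2 (230,168,18):
  R=230: 230/255≈0.9020 > 0.04045 → ((0.9020+0.055)/1.055)^2.4 ≈ 0.79130
  G=168: 168/255≈0.6588 > 0.04045 → ((0.6588+0.055)/1.055)^2.4 ≈ 0.39157
  B=18: 18/255≈0.0706 > 0.04045 → ((0.0706+0.055)/1.055)^2.4 ≈ 0.00605
  L2 = 0.2126×0.79130 + 0.7152×0.39157 + 0.0722×0.00605 ≈ 0.44872
Lighter = 0.44872, Darker = 0.10870
Ratio = (L_lighter + 0.05) / (L_darker + 0.05)
Ratio = (0.44872 + 0.05) / (0.10870 + 0.05) = 0.49872 / 0.15870 ≈ 3.1426
Ratio ≈ 3.14:1


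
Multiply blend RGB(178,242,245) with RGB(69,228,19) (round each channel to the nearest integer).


Multiply: C = A×B/255, rounded to nearest integer
R: 178×69/255 = 12282/255 ≈ 48.165 → 48
G: 242×228/255 = 55176/255 ≈ 216.376 → 216
B: 245×19/255 = 4655/255 ≈ 18.255 → 18
= RGB(48, 216, 18)


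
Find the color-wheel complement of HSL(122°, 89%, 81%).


Complement = opposite side of color wheel = hue + 180°
H' = (122 + 180) mod 360 = 302°
S and L unchanged.
= HSL(302°, 89%, 81%)


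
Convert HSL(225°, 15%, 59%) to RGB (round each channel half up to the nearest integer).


H=225°, S=0.15, L=0.59
C = (1-|2L-1|)×S = (1-|0.18|)×0.15 = 0.123
H' = H/60 = 225/60 ≈ 3.7500; X = C×(1-|H' mod 2 - 1|) = 0.03075
m = L - C/2 = 0.59 - 0.0615 = 0.5285
Sector ⌊H'⌋ = 3 → (R',G',B') = (0.0, 0.03075, 0.123)
RGB = ((R'+m)×255, (G'+m)×255, (B'+m)×255) = (134.7675, 142.60875, 166.1325)
Round half up → RGB(135, 143, 166)


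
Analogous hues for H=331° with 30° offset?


Base hue: 331°
Left analog: (331 - 30) mod 360 = 301°
Right analog: (331 + 30) mod 360 = 1°
Analogous hues = 301° and 1°


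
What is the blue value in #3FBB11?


Color: #3FBB11
R = 3F = 63
G = BB = 187
B = 11 = 17
Blue = 17


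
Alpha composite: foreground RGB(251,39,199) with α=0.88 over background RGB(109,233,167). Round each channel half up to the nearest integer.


C = α×F + (1-α)×B, with 1-α = 0.12
R: 0.88×251 + 0.12×109 = 220.88 + 13.08 = 233.96 → 234
G: 0.88×39 + 0.12×233 = 34.32 + 27.96 = 62.28 → 62
B: 0.88×199 + 0.12×167 = 175.12 + 20.04 = 195.16 → 195
= RGB(234, 62, 195)


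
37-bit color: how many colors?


Colors = 2^bits = 2^37
= 137,438,953,472 colors


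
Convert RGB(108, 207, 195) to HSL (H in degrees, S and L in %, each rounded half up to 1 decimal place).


Normalize: R'=108/255≈0.4235, G'=207/255≈0.8118, B'=195/255≈0.7647
Max=207/255, Min=108/255, Δ=Max-Min=99/255
L = (Max+Min)/2 = (207+108)/510 = 315/510 = 0.61764… → L = 61.8%
L > 0.5 → S = Δ/(2-Max-Min) = 99/(510-207-108) = 99/195 = 0.50769… → S = 50.8%
(the 1/255 factors cancel in S and H, so raw channel differences can be used)
Max is G' → H = 60 × ((B-R)/Δ + 2) = 60 × ((195-108)/99 + 2)
  87/99 + 2 = 0.8787… + 2 = 2.8787…
  H = 60 × 2.8787… = 172.727…° → H = 172.7°
= HSL(172.7°, 50.8%, 61.8%)


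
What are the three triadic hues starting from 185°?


Triadic: equally spaced at 120° intervals
H1 = 185°
H2 = (185 + 120) mod 360 = 305°
H3 = (185 + 240) mod 360 = 65°
Triadic = 185°, 305°, 65°


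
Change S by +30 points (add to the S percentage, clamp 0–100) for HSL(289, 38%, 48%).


Original S = 38%
Adjustment = +30 percentage points
New S = 38 + (30) = 68
Clamp to [0, 100] → 68
= HSL(289°, 68%, 48%)


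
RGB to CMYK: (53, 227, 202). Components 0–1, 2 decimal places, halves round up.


R'=53/255≈0.2078, G'=227/255≈0.8902, B'=202/255≈0.7922
K = 1 - max(R',G',B') = 1 - 227/255 = 28/255 = 0.10980… → 0.11
(1-R'-K)/(1-K) simplifies to (max-R)/max with max = 227:
C = (227-53)/227 = 174/227 = 0.76651… → 0.77
M = (227-227)/227 = 0/227 = 0 → 0.00
Y = (227-202)/227 = 25/227 = 0.11013… → 0.11
= CMYK(0.77, 0.00, 0.11, 0.11)


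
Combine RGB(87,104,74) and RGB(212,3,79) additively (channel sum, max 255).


Additive: each channel = min(255, C₁+C₂)
R: 87+212 = 299 → 255
G: 104+3 = 107 → 107
B: 74+79 = 153 → 153
= RGB(255, 107, 153)


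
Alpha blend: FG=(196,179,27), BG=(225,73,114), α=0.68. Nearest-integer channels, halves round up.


C = α×F + (1-α)×B, with 1-α = 0.32
R: 0.68×196 + 0.32×225 = 133.28 + 72.00 = 205.28 → 205
G: 0.68×179 + 0.32×73 = 121.72 + 23.36 = 145.08 → 145
B: 0.68×27 + 0.32×114 = 18.36 + 36.48 = 54.84 → 55
= RGB(205, 145, 55)


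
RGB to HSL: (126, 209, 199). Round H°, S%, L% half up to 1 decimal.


Normalize: R'=126/255≈0.4941, G'=209/255≈0.8196, B'=199/255≈0.7804
Max=209/255, Min=126/255, Δ=Max-Min=83/255
L = (Max+Min)/2 = (209+126)/510 = 335/510 = 0.65686… → L = 65.7%
L > 0.5 → S = Δ/(2-Max-Min) = 83/(510-209-126) = 83/175 = 0.47428… → S = 47.4%
(the 1/255 factors cancel in S and H, so raw channel differences can be used)
Max is G' → H = 60 × ((B-R)/Δ + 2) = 60 × ((199-126)/83 + 2)
  73/83 + 2 = 0.8795… + 2 = 2.8795…
  H = 60 × 2.8795… = 172.771…° → H = 172.8°
= HSL(172.8°, 47.4%, 65.7%)


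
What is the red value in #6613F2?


Color: #6613F2
R = 66 = 102
G = 13 = 19
B = F2 = 242
Red = 102


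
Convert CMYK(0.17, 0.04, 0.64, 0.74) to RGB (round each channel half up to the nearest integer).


R = 255 × (1-C) × (1-K) = 255 × 0.83 × 0.26 = 55.029 → 55
G = 255 × (1-M) × (1-K) = 255 × 0.96 × 0.26 = 63.648 → 64
B = 255 × (1-Y) × (1-K) = 255 × 0.36 × 0.26 = 23.868 → 24
= RGB(55, 64, 24)


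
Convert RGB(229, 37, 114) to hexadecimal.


R = 229 → E5 (hex)
G = 37 → 25 (hex)
B = 114 → 72 (hex)
Hex = #E52572


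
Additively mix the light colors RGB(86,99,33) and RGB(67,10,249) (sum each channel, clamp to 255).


Additive: each channel = min(255, C₁+C₂)
R: 86+67 = 153 → 153
G: 99+10 = 109 → 109
B: 33+249 = 282 → 255
= RGB(153, 109, 255)


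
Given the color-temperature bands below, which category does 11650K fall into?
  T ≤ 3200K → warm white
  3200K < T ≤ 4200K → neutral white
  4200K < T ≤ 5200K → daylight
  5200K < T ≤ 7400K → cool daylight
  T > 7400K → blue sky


Temperature: 11650K
11650K > 7400K → blue sky
Classification: blue sky


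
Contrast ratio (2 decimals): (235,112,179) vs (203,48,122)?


Linearize each sRGB channel c=v/255: c/12.92 if c ≤ 0.04045 else ((c+0.055)/1.055)^2.4
L = 0.2126×R_lin + 0.7152×G_lin + 0.0722×B_lin
Color 1 (235,112,179):
  R=235: 235/255≈0.9216 > 0.04045 → ((0.9216+0.055)/1.055)^2.4 ≈ 0.83077
  G=112: 112/255≈0.4392 > 0.04045 → ((0.4392+0.055)/1.055)^2.4 ≈ 0.16203
  B=179: 179/255≈0.7020 > 0.04045 → ((0.7020+0.055)/1.055)^2.4 ≈ 0.45079
  L1 = 0.2126×0.83077 + 0.7152×0.16203 + 0.0722×0.45079 ≈ 0.32505
Color 2 (203,48,122):
  R=203: 203/255≈0.7961 > 0.04045 → ((0.7961+0.055)/1.055)^2.4 ≈ 0.59720
  G=48: 48/255≈0.1882 > 0.04045 → ((0.1882+0.055)/1.055)^2.4 ≈ 0.02956
  B=122: 122/255≈0.4784 > 0.04045 → ((0.4784+0.055)/1.055)^2.4 ≈ 0.19462
  L2 = 0.2126×0.59720 + 0.7152×0.02956 + 0.0722×0.19462 ≈ 0.16216
Lighter = 0.32505, Darker = 0.16216
Ratio = (L_lighter + 0.05) / (L_darker + 0.05)
Ratio = (0.32505 + 0.05) / (0.16216 + 0.05) = 0.37505 / 0.21216 ≈ 1.7678
Ratio ≈ 1.77:1


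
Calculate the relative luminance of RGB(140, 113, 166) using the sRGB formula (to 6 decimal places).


Linearize each channel (sRGB transfer function): c = v/255; c_lin = c/12.92 if c ≤ 0.04045, else ((c+0.055)/1.055)^2.4
  R: 140/255 ≈ 0.549020 > 0.04045 → ((0.549020+0.055)/1.055)^2.4 ≈ 0.262251
  G: 113/255 ≈ 0.443137 > 0.04045 → ((0.443137+0.055)/1.055)^2.4 ≈ 0.165132
  B: 166/255 ≈ 0.650980 > 0.04045 → ((0.650980+0.055)/1.055)^2.4 ≈ 0.381326
R_lin = 0.262251, G_lin = 0.165132, B_lin = 0.381326
L = 0.2126×R + 0.7152×G + 0.0722×B
L = 0.2126×0.262251 + 0.7152×0.165132 + 0.0722×0.381326
L ≈ 0.201389


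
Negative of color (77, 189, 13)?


Invert: (255-R, 255-G, 255-B)
R: 255-77 = 178
G: 255-189 = 66
B: 255-13 = 242
= RGB(178, 66, 242)


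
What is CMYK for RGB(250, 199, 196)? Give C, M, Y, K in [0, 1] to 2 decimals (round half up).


R'=250/255≈0.9804, G'=199/255≈0.7804, B'=196/255≈0.7686
K = 1 - max(R',G',B') = 1 - 250/255 = 5/255 = 0.01960… → 0.02
(1-R'-K)/(1-K) simplifies to (max-R)/max with max = 250:
C = (250-250)/250 = 0/250 = 0 → 0.00
M = (250-199)/250 = 51/250 = 0.204 → 0.20
Y = (250-196)/250 = 54/250 = 0.216 → 0.22
= CMYK(0.00, 0.20, 0.22, 0.02)


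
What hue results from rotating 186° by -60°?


New hue = (H + rotation) mod 360
New hue = (186 -60) mod 360
= 126 mod 360
= 126°


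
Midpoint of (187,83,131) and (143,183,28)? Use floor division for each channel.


Midpoint: each channel = ⌊(C₁+C₂)/2⌋
R: ⌊(187+143)/2⌋ = 165
G: ⌊(83+183)/2⌋ = 133
B: ⌊(131+28)/2⌋ = 79
= RGB(165, 133, 79)


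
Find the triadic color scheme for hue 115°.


Triadic: equally spaced at 120° intervals
H1 = 115°
H2 = (115 + 120) mod 360 = 235°
H3 = (115 + 240) mod 360 = 355°
Triadic = 115°, 235°, 355°


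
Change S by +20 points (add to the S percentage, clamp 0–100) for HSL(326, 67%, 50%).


Original S = 67%
Adjustment = +20 percentage points
New S = 67 + (20) = 87
Clamp to [0, 100] → 87
= HSL(326°, 87%, 50%)


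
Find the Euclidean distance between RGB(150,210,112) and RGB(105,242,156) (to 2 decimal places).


d = √[(R₁-R₂)² + (G₁-G₂)² + (B₁-B₂)²]
d = √[(150-105)² + (210-242)² + (112-156)²]
d = √[2025 + 1024 + 1936]
d = √4985
d ≈ 70.60


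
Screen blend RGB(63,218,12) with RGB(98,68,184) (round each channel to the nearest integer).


Screen: C = 255 - (255-A)×(255-B)/255, rounded to nearest integer
R: 255 - (255-63)×(255-98)/255 = 255 - 30144/255 ≈ 255 - 118.212 = 136.788 → 137
G: 255 - (255-218)×(255-68)/255 = 255 - 6919/255 ≈ 255 - 27.133 = 227.867 → 228
B: 255 - (255-12)×(255-184)/255 = 255 - 17253/255 ≈ 255 - 67.659 = 187.341 → 187
= RGB(137, 228, 187)


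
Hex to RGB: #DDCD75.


DD → 221 (R)
CD → 205 (G)
75 → 117 (B)
= RGB(221, 205, 117)


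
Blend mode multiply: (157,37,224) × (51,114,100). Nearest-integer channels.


Multiply: C = A×B/255, rounded to nearest integer
R: 157×51/255 = 8007/255 ≈ 31.400 → 31
G: 37×114/255 = 4218/255 ≈ 16.541 → 17
B: 224×100/255 = 22400/255 ≈ 87.843 → 88
= RGB(31, 17, 88)


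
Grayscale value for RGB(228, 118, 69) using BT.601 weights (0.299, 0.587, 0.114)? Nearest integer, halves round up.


Gray = 0.299×R + 0.587×G + 0.114×B
Gray = 0.299×228 + 0.587×118 + 0.114×69
Gray = 68.172 + 69.266 + 7.866
Gray = 145.304 → round half up → 145
Gray = 145


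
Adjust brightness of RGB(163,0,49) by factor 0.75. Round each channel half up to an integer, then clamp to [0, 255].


Multiply each channel by 0.75, round half up, clamp to [0, 255]
R: 163×0.75 = 122.25 → round → 122
G: 0×0.75 = 0
B: 49×0.75 = 36.75 → round → 37
= RGB(122, 0, 37)


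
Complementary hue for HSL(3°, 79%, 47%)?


Complement = opposite side of color wheel = hue + 180°
H' = (3 + 180) mod 360 = 183°
S and L unchanged.
= HSL(183°, 79%, 47%)


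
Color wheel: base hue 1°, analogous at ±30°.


Base hue: 1°
Left analog: (1 - 30) mod 360 = 331°
Right analog: (1 + 30) mod 360 = 31°
Analogous hues = 331° and 31°


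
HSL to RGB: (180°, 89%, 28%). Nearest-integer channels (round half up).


H=180°, S=0.89, L=0.28
C = (1-|2L-1|)×S = (1-|-0.44|)×0.89 = 0.4984
H' = H/60 = 180/60 ≈ 3.0000; X = C×(1-|H' mod 2 - 1|) = 0.4984
m = L - C/2 = 0.28 - 0.2492 = 0.0308
Sector ⌊H'⌋ = 3 → (R',G',B') = (0.0, 0.4984, 0.4984)
RGB = ((R'+m)×255, (G'+m)×255, (B'+m)×255) = (7.854, 134.946, 134.946)
Round half up → RGB(8, 135, 135)


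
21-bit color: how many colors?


Colors = 2^bits = 2^21
= 2,097,152 colors


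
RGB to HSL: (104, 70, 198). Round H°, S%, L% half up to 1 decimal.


Normalize: R'=104/255≈0.4078, G'=70/255≈0.2745, B'=198/255≈0.7765
Max=198/255, Min=70/255, Δ=Max-Min=128/255
L = (Max+Min)/2 = (198+70)/510 = 268/510 = 0.52549… → L = 52.5%
L > 0.5 → S = Δ/(2-Max-Min) = 128/(510-198-70) = 128/242 = 0.52892… → S = 52.9%
(the 1/255 factors cancel in S and H, so raw channel differences can be used)
Max is B' → H = 60 × ((R-G)/Δ + 4) = 60 × ((104-70)/128 + 4)
  34/128 + 4 = 0.2656… + 4 = 4.2656…
  H = 60 × 4.2656… = 255.937…° → H = 255.9°
= HSL(255.9°, 52.9%, 52.5%)


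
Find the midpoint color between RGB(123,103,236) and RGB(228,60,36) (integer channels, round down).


Midpoint: each channel = ⌊(C₁+C₂)/2⌋
R: ⌊(123+228)/2⌋ = 175
G: ⌊(103+60)/2⌋ = 81
B: ⌊(236+36)/2⌋ = 136
= RGB(175, 81, 136)


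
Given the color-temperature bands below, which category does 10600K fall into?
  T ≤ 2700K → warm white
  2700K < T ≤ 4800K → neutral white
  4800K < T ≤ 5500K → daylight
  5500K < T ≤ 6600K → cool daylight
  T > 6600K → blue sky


Temperature: 10600K
10600K > 6600K → blue sky
Classification: blue sky


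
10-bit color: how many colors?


Colors = 2^bits = 2^10
= 1,024 colors


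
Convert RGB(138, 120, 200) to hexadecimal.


R = 138 → 8A (hex)
G = 120 → 78 (hex)
B = 200 → C8 (hex)
Hex = #8A78C8


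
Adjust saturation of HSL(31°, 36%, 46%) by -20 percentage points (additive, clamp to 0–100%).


Original S = 36%
Adjustment = -20 percentage points
New S = 36 + (-20) = 16
Clamp to [0, 100] → 16
= HSL(31°, 16%, 46%)


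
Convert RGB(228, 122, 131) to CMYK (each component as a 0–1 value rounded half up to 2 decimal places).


R'=228/255≈0.8941, G'=122/255≈0.4784, B'=131/255≈0.5137
K = 1 - max(R',G',B') = 1 - 228/255 = 27/255 = 0.10588… → 0.11
(1-R'-K)/(1-K) simplifies to (max-R)/max with max = 228:
C = (228-228)/228 = 0/228 = 0 → 0.00
M = (228-122)/228 = 106/228 = 0.46491… → 0.46
Y = (228-131)/228 = 97/228 = 0.42543… → 0.43
= CMYK(0.00, 0.46, 0.43, 0.11)


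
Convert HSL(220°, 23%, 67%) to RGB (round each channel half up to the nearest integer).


H=220°, S=0.23, L=0.67
C = (1-|2L-1|)×S = (1-|0.34|)×0.23 = 0.1518
H' = H/60 = 220/60 ≈ 3.6667; X = C×(1-|H' mod 2 - 1|) = 0.0506
m = L - C/2 = 0.67 - 0.0759 = 0.5941
Sector ⌊H'⌋ = 3 → (R',G',B') = (0.0, 0.0506, 0.1518)
RGB = ((R'+m)×255, (G'+m)×255, (B'+m)×255) = (151.4955, 164.3985, 190.2045)
Round half up → RGB(151, 164, 190)


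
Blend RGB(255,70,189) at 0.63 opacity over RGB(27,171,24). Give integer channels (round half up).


C = α×F + (1-α)×B, with 1-α = 0.37
R: 0.63×255 + 0.37×27 = 160.65 + 9.99 = 170.64 → 171
G: 0.63×70 + 0.37×171 = 44.10 + 63.27 = 107.37 → 107
B: 0.63×189 + 0.37×24 = 119.07 + 8.88 = 127.95 → 128
= RGB(171, 107, 128)


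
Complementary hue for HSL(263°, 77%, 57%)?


Complement = opposite side of color wheel = hue + 180°
H' = (263 + 180) mod 360 = 83°
S and L unchanged.
= HSL(83°, 77%, 57%)


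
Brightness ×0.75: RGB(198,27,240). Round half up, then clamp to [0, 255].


Multiply each channel by 0.75, round half up, clamp to [0, 255]
R: 198×0.75 = 148.5 → round → 149
G: 27×0.75 = 20.25 → round → 20
B: 240×0.75 = 180
= RGB(149, 20, 180)


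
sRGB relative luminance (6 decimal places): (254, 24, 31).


Linearize each channel (sRGB transfer function): c = v/255; c_lin = c/12.92 if c ≤ 0.04045, else ((c+0.055)/1.055)^2.4
  R: 254/255 ≈ 0.996078 > 0.04045 → ((0.996078+0.055)/1.055)^2.4 ≈ 0.991102
  G: 24/255 ≈ 0.094118 > 0.04045 → ((0.094118+0.055)/1.055)^2.4 ≈ 0.009134
  B: 31/255 ≈ 0.121569 > 0.04045 → ((0.121569+0.055)/1.055)^2.4 ≈ 0.013702
R_lin = 0.991102, G_lin = 0.009134, B_lin = 0.013702
L = 0.2126×R + 0.7152×G + 0.0722×B
L = 0.2126×0.991102 + 0.7152×0.009134 + 0.0722×0.013702
L ≈ 0.218230
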